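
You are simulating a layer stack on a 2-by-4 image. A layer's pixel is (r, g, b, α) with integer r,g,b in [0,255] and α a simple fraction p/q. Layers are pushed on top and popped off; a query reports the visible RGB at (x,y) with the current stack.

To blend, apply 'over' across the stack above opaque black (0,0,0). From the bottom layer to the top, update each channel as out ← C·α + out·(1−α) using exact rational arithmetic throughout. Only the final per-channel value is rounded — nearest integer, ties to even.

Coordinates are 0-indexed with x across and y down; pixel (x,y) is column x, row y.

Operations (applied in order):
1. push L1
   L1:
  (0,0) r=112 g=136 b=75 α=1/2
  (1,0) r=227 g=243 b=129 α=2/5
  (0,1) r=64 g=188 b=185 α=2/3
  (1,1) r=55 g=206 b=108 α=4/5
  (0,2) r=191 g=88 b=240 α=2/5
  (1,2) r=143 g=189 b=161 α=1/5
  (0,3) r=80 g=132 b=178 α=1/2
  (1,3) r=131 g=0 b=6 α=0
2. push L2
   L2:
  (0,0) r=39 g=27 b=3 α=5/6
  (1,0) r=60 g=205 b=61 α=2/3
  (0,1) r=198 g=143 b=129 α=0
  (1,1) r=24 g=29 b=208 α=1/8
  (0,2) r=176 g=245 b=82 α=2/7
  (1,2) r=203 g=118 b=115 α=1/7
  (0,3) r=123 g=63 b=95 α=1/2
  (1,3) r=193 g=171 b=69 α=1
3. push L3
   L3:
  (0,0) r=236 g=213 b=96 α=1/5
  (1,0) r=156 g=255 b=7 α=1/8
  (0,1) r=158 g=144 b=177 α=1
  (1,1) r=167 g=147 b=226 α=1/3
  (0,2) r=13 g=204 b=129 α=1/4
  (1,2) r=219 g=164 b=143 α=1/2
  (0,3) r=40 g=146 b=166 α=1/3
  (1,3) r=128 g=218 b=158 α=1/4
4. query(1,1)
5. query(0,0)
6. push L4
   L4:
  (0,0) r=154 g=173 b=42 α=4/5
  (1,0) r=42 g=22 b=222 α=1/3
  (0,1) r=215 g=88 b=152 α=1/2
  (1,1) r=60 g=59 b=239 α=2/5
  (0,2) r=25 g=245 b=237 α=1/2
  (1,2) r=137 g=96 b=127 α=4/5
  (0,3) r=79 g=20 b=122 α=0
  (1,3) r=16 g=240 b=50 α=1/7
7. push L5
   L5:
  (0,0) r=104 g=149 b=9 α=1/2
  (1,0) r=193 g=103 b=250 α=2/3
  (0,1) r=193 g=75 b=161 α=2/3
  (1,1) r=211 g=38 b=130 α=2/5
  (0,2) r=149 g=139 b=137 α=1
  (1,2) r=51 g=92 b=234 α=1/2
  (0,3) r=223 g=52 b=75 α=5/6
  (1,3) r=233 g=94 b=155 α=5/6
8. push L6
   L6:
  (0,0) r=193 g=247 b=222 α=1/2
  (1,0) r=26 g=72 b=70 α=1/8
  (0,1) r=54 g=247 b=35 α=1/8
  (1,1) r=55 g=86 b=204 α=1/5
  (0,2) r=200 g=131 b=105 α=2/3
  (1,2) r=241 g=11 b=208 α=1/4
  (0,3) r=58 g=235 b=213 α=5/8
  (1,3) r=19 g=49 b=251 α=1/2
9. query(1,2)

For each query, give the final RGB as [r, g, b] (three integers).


query (1,1) [L1,L2,L3] — begin 0,0,0
L1 α=4/5: [44, 824/5, 432/5]
L2 α=1/8: [83/2, 5913/40, 508/5]
L3 α=1/3: [250/3, 2951/20, 2146/15]
→ [83, 148, 143]

(0,0) stack=L1,L2,L3; from [0,0,0]:
after L1 α=1/2: [56, 68, 75/2]
after L2 α=5/6: [251/6, 203/6, 35/4]
after L3 α=1/5: [242/3, 209/3, 131/5]
rounded: [81, 70, 26]

at x=1,y=2 over L1,L2,L3,L4,L5,L6:
+L1 (α=1/5) → [143/5, 189/5, 161/5]
+L2 (α=1/7) → [1873/35, 1724/35, 1541/35]
+L3 (α=1/2) → [4769/35, 3732/35, 3273/35]
+L4 (α=4/5) → [23949/175, 17172/175, 21053/175]
+L5 (α=1/2) → [16437/175, 16636/175, 62003/350]
+L6 (α=1/4) → [45743/350, 51833/700, 258809/1400]
→ [131, 74, 185]


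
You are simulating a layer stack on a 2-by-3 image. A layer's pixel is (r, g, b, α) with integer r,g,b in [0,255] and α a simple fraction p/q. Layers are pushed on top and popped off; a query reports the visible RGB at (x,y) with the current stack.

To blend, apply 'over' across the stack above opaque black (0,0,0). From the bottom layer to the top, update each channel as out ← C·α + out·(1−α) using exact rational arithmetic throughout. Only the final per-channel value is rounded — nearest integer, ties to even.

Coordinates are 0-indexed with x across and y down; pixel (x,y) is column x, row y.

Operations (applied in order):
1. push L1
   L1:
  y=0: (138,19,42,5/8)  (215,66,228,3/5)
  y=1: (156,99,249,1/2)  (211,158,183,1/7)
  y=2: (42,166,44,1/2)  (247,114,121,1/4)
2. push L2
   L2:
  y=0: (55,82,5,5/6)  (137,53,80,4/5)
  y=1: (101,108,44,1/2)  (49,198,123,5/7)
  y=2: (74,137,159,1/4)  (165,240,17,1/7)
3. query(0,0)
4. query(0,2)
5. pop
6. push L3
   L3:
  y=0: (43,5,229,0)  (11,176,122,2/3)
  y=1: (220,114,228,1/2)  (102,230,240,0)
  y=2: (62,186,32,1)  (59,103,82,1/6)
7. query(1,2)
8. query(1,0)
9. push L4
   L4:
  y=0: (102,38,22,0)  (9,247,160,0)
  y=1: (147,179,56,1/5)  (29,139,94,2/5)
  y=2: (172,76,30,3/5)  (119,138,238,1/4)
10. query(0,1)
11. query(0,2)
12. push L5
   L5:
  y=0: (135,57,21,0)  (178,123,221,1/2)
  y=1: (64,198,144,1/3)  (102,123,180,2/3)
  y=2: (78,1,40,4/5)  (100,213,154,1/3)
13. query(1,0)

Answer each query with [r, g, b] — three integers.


at x=0,y=0 over L1,L2:
after L1 α=5/8: [345/4, 95/8, 105/4]
after L2 α=5/6: [1445/24, 1125/16, 205/24]
rounded: [60, 70, 9]

at x=0,y=2 over L1,L2:
+L1 (α=1/2) → [21, 83, 22]
+L2 (α=1/4) → [137/4, 193/2, 225/4]
rounded: [34, 96, 56]

(1,2) stack=L1,L3; from [0,0,0]:
L1 α=1/4: [247/4, 57/2, 121/4]
L3 α=1/6: [1471/24, 491/12, 311/8]
→ [61, 41, 39]

at x=1,y=0 over L1,L3:
+L1 (α=3/5) → [129, 198/5, 684/5]
+L3 (α=2/3) → [151/3, 1958/15, 1904/15]
→ [50, 131, 127]

(0,1) stack=L1,L3,L4; from [0,0,0]:
after L1 α=1/2: [78, 99/2, 249/2]
after L3 α=1/2: [149, 327/4, 705/4]
after L4 α=1/5: [743/5, 506/5, 761/5]
rounded: [149, 101, 152]

query (0,2) [L1,L3,L4] — begin 0,0,0
after L1 α=1/2: [21, 83, 22]
after L3 α=1: [62, 186, 32]
after L4 α=3/5: [128, 120, 154/5]
rounded: [128, 120, 31]

at x=1,y=0 over L1,L3,L4,L5:
after L1 α=3/5: [129, 198/5, 684/5]
after L3 α=2/3: [151/3, 1958/15, 1904/15]
after L4 α=0: [151/3, 1958/15, 1904/15]
after L5 α=1/2: [685/6, 3803/30, 5219/30]
→ [114, 127, 174]


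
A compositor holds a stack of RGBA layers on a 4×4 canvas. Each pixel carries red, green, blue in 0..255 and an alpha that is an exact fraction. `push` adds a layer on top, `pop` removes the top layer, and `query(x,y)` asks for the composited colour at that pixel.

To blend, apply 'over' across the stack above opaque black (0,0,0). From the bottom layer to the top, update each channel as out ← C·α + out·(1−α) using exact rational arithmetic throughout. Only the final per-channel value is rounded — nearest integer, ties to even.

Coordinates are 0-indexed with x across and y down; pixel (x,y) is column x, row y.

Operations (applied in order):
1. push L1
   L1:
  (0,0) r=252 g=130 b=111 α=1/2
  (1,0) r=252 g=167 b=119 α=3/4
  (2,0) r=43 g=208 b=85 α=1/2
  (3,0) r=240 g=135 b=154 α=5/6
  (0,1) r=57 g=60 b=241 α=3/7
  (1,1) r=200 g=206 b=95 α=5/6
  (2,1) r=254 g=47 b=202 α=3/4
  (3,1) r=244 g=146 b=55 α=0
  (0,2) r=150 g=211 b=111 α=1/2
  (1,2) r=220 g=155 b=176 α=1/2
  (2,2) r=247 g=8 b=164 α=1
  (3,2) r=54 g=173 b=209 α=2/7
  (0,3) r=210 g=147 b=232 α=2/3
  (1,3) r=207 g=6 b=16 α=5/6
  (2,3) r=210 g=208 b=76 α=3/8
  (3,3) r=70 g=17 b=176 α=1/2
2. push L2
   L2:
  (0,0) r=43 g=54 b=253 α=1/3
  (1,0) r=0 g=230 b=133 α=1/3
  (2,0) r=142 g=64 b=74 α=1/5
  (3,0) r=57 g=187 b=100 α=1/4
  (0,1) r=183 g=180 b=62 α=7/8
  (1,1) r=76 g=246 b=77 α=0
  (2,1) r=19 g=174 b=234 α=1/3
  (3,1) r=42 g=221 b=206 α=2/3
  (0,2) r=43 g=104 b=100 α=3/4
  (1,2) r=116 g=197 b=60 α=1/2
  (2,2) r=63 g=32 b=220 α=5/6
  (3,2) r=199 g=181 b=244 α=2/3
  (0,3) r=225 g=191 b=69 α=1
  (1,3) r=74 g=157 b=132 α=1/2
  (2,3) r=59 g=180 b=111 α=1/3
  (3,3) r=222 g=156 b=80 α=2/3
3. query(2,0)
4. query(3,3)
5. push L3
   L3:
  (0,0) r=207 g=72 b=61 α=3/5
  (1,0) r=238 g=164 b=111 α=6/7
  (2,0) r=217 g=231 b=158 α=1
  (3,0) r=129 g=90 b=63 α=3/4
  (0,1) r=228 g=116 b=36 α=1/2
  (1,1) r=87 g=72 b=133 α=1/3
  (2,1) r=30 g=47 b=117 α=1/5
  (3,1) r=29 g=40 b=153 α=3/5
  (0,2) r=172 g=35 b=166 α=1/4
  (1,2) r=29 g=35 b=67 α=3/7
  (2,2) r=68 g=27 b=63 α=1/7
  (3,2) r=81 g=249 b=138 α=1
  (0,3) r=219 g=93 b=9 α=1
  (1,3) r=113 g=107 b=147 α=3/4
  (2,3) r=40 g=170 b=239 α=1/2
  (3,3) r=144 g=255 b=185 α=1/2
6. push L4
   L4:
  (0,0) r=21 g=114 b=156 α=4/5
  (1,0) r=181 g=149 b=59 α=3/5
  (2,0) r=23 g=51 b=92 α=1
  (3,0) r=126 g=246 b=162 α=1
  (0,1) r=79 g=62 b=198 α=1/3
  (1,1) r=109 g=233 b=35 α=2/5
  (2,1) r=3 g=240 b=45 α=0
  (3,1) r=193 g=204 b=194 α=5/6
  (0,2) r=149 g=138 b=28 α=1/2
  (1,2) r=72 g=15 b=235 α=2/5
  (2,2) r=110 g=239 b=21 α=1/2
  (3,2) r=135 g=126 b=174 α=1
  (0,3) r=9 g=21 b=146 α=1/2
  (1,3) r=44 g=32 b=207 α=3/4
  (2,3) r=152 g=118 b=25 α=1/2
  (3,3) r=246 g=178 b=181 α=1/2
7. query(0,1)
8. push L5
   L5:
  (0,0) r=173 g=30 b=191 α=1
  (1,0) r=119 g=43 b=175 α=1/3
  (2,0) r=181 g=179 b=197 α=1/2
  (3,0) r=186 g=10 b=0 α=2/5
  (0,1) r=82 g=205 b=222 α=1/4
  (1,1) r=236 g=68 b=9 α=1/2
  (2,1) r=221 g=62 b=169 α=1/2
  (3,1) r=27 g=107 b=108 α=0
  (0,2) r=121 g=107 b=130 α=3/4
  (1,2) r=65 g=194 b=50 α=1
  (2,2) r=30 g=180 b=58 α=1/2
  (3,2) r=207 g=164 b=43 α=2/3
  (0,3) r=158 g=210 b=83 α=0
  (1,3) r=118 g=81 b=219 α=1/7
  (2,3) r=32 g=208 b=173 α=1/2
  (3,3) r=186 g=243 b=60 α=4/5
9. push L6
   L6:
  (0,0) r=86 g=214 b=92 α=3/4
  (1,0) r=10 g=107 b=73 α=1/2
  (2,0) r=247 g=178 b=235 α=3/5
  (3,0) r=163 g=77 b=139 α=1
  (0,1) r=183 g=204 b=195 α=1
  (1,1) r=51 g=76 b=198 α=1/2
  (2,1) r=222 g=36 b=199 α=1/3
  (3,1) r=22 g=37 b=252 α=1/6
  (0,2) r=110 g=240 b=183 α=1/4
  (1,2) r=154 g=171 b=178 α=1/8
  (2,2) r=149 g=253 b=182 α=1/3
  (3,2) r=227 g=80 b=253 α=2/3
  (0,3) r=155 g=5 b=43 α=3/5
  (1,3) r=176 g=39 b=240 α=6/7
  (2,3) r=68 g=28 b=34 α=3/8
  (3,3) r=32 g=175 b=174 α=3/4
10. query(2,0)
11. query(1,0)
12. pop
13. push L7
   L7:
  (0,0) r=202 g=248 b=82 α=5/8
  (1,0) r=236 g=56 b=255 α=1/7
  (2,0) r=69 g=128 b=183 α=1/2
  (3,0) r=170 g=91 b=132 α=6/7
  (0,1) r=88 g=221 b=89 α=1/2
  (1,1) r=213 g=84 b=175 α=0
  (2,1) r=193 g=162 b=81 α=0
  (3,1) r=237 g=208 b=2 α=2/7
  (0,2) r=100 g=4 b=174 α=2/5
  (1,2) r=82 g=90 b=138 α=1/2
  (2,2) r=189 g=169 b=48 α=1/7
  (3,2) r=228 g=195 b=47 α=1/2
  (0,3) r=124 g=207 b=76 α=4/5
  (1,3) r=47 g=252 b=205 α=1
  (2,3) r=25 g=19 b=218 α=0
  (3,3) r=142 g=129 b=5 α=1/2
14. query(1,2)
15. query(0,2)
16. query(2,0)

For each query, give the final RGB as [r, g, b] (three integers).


(2,0) stack=L1,L2; from [0,0,0]:
after L1 α=1/2: [43/2, 104, 85/2]
after L2 α=1/5: [228/5, 96, 244/5]
→ [46, 96, 49]

at x=3,y=3 over L1,L2:
after L1 α=1/2: [35, 17/2, 88]
after L2 α=2/3: [479/3, 641/6, 248/3]
rounded: [160, 107, 83]

(0,1) stack=L1,L2,L3,L4; from [0,0,0]:
+L1 (α=3/7) → [171/7, 180/7, 723/7]
+L2 (α=7/8) → [4569/28, 1125/7, 3761/56]
+L3 (α=1/2) → [10953/56, 1937/14, 5777/112]
+L4 (α=1/3) → [13165/84, 2371/21, 16865/168]
rounded: [157, 113, 100]

query (2,0) [L1,L2,L3,L4,L5,L6] — begin 0,0,0
after L1 α=1/2: [43/2, 104, 85/2]
after L2 α=1/5: [228/5, 96, 244/5]
after L3 α=1: [217, 231, 158]
after L4 α=1: [23, 51, 92]
after L5 α=1/2: [102, 115, 289/2]
after L6 α=3/5: [189, 764/5, 994/5]
= [189, 153, 199]

at x=1,y=0 over L1,L2,L3,L4,L5,L6:
+L1 (α=3/4) → [189, 501/4, 357/4]
+L2 (α=1/3) → [126, 961/6, 623/6]
+L3 (α=6/7) → [222, 6865/42, 4619/42]
+L4 (α=3/5) → [987/5, 16252/105, 8336/105]
+L5 (α=1/3) → [2569/15, 37019/315, 35047/315]
+L6 (α=1/2) → [2719/30, 35362/315, 29021/315]
= [91, 112, 92]

at x=1,y=2 over L1,L2,L3,L4,L5,L7:
+L1 (α=1/2) → [110, 155/2, 88]
+L2 (α=1/2) → [113, 549/4, 74]
+L3 (α=3/7) → [77, 654/7, 71]
+L4 (α=2/5) → [75, 2172/35, 683/5]
+L5 (α=1) → [65, 194, 50]
+L7 (α=1/2) → [147/2, 142, 94]
→ [74, 142, 94]

query (0,2) [L1,L2,L3,L4,L5,L7] — begin 0,0,0
L1 α=1/2: [75, 211/2, 111/2]
L2 α=3/4: [51, 835/8, 711/8]
L3 α=1/4: [325/4, 2785/32, 3461/32]
L4 α=1/2: [921/8, 7201/64, 4357/64]
L5 α=3/4: [3825/32, 27745/256, 29317/256]
L7 α=2/5: [3575/32, 85283/1280, 177039/1280]
rounded: [112, 67, 138]

query (2,0) [L1,L2,L3,L4,L5,L7] — begin 0,0,0
+L1 (α=1/2) → [43/2, 104, 85/2]
+L2 (α=1/5) → [228/5, 96, 244/5]
+L3 (α=1) → [217, 231, 158]
+L4 (α=1) → [23, 51, 92]
+L5 (α=1/2) → [102, 115, 289/2]
+L7 (α=1/2) → [171/2, 243/2, 655/4]
= [86, 122, 164]


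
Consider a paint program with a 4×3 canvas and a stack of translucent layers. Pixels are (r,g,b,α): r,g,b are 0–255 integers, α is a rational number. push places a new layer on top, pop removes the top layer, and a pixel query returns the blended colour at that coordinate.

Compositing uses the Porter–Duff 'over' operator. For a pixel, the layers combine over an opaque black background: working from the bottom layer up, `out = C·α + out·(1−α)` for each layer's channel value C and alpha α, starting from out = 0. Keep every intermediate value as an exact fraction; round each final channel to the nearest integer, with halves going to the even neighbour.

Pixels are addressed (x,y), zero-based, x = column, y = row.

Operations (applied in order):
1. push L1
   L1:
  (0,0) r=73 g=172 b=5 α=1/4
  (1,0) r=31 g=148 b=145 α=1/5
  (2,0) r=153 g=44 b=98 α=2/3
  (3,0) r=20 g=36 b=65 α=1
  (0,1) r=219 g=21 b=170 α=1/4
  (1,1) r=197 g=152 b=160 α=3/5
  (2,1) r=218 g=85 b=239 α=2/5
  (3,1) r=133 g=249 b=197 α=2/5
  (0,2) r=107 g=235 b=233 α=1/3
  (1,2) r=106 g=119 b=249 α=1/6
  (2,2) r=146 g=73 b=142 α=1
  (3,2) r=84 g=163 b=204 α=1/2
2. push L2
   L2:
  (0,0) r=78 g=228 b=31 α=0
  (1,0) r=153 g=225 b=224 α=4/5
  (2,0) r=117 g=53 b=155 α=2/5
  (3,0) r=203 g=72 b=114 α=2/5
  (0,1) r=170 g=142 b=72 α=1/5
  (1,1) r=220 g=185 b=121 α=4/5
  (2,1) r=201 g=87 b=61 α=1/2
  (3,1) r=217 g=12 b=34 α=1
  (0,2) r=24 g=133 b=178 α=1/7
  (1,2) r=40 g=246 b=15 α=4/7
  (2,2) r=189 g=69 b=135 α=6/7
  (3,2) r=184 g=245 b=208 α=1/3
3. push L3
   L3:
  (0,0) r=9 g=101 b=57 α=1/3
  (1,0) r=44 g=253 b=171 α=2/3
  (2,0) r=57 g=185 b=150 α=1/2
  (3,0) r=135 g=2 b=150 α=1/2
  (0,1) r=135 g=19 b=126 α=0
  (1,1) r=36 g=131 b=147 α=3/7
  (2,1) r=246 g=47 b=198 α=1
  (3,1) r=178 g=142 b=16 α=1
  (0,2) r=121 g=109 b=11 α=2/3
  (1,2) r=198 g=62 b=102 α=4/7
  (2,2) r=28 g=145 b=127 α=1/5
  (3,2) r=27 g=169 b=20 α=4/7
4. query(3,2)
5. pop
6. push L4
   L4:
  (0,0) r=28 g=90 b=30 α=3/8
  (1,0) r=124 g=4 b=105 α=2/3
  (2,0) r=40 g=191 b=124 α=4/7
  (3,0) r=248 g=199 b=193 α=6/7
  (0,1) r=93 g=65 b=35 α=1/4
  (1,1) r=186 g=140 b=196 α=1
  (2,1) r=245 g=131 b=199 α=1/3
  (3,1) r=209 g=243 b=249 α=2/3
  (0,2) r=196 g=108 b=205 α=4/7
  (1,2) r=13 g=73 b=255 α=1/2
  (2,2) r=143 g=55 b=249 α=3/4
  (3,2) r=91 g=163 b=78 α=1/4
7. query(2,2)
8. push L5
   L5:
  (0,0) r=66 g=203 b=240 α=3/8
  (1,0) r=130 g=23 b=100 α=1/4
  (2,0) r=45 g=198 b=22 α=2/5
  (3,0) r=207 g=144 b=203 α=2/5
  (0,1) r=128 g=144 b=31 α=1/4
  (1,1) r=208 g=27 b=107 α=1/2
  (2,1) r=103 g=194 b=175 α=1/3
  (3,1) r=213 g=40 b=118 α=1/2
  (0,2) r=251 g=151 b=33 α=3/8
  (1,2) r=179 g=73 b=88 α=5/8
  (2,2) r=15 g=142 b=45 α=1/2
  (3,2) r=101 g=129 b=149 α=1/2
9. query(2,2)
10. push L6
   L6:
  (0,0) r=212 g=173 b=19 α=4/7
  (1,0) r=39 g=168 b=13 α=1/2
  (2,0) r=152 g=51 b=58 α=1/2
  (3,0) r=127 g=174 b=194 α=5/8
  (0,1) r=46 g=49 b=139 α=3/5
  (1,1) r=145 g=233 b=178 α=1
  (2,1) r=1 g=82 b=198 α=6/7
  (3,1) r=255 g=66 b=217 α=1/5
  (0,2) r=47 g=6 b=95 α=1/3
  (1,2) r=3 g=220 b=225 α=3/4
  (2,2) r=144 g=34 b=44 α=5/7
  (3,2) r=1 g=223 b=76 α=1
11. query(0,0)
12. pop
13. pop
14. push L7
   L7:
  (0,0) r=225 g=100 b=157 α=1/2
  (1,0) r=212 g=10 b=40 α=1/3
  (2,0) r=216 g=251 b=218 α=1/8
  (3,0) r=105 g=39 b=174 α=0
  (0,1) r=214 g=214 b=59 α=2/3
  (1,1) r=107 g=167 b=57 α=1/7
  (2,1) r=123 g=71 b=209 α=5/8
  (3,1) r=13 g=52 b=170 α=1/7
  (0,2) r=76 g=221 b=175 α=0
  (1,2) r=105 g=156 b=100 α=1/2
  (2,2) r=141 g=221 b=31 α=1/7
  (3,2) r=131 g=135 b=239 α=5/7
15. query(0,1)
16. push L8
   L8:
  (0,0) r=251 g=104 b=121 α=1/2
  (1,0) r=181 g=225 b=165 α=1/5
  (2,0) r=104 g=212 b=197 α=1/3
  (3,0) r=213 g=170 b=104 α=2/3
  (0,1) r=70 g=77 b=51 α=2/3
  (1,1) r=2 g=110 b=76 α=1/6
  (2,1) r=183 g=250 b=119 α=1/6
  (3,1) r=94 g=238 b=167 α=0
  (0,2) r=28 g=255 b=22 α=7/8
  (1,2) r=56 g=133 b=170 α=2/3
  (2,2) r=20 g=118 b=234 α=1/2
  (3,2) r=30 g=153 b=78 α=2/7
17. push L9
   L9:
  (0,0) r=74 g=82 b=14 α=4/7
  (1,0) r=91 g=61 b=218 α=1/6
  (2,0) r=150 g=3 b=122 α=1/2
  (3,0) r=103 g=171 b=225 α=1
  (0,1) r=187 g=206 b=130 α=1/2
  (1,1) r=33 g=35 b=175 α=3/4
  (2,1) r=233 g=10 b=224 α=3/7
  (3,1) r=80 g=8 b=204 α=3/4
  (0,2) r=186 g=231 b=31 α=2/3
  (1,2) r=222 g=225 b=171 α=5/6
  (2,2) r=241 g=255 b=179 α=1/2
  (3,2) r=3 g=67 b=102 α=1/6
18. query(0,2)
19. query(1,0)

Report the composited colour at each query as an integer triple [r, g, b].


at x=3,y=2 over L1,L2,L3:
+L1 (α=1/2) → [42, 163/2, 102]
+L2 (α=1/3) → [268/3, 136, 412/3]
+L3 (α=4/7) → [376/7, 1084/7, 492/7]
= [54, 155, 70]

at x=2,y=2 over L1,L2,L4:
L1 α=1: [146, 73, 142]
L2 α=6/7: [1280/7, 487/7, 136]
L4 α=3/4: [4283/28, 821/14, 883/4]
rounded: [153, 59, 221]

query (2,2) [L1,L2,L4,L5] — begin 0,0,0
after L1 α=1: [146, 73, 142]
after L2 α=6/7: [1280/7, 487/7, 136]
after L4 α=3/4: [4283/28, 821/14, 883/4]
after L5 α=1/2: [4703/56, 2809/28, 1063/8]
→ [84, 100, 133]

query (0,0) [L1,L2,L4,L5,L6] — begin 0,0,0
after L1 α=1/4: [73/4, 43, 5/4]
after L2 α=0: [73/4, 43, 5/4]
after L4 α=3/8: [701/32, 485/8, 385/32]
after L5 α=3/8: [9841/256, 7297/64, 24965/256]
after L6 α=4/7: [246611/1792, 66179/448, 94351/1792]
rounded: [138, 148, 53]

at x=0,y=1 over L1,L2,L4,L7:
after L1 α=1/4: [219/4, 21/4, 85/2]
after L2 α=1/5: [389/5, 163/5, 242/5]
after L4 α=1/4: [408/5, 407/10, 901/20]
after L7 α=2/3: [2548/15, 4687/30, 1087/20]
rounded: [170, 156, 54]

(0,2) stack=L1,L2,L4,L7,L8,L9; from [0,0,0]:
L1 α=1/3: [107/3, 235/3, 233/3]
L2 α=1/7: [34, 603/7, 92]
L4 α=4/7: [886/7, 4833/49, 1096/7]
L7 α=0: [886/7, 4833/49, 1096/7]
L8 α=7/8: [1129/28, 46149/196, 1087/28]
L9 α=2/3: [11545/84, 45567/196, 941/28]
= [137, 232, 34]

at x=1,y=0 over L1,L2,L4,L7,L8,L9:
after L1 α=1/5: [31/5, 148/5, 29]
after L2 α=4/5: [3091/25, 4648/25, 185]
after L4 α=2/3: [3097/25, 1616/25, 395/3]
after L7 α=1/3: [11494/75, 3482/75, 910/9]
after L8 α=1/5: [59551/375, 30803/375, 1025/9]
after L9 α=1/6: [33188/225, 17689/225, 7087/54]
= [148, 79, 131]


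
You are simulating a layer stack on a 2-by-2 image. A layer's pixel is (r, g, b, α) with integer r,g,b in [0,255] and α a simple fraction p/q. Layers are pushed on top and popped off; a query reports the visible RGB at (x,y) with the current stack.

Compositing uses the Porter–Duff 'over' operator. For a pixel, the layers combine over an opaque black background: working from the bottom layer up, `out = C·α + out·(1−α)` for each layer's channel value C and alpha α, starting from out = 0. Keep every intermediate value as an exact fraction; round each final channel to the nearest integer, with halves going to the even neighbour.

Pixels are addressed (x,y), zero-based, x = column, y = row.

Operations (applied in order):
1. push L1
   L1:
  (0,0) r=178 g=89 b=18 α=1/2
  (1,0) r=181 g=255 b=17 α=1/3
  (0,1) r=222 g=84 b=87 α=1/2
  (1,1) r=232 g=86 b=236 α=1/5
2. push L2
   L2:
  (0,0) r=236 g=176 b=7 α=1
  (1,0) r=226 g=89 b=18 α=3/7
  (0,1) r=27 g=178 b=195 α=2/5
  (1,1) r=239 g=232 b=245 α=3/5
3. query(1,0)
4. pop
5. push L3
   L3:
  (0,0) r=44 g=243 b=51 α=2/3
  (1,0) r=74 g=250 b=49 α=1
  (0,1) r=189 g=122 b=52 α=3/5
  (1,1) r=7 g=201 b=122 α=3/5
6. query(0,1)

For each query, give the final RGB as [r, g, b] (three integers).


at x=1,y=0 over L1,L2:
after L1 α=1/3: [181/3, 85, 17/3]
after L2 α=3/7: [394/3, 607/7, 230/21]
→ [131, 87, 11]

query (0,1) [L1,L3] — begin 0,0,0
+L1 (α=1/2) → [111, 42, 87/2]
+L3 (α=3/5) → [789/5, 90, 243/5]
rounded: [158, 90, 49]


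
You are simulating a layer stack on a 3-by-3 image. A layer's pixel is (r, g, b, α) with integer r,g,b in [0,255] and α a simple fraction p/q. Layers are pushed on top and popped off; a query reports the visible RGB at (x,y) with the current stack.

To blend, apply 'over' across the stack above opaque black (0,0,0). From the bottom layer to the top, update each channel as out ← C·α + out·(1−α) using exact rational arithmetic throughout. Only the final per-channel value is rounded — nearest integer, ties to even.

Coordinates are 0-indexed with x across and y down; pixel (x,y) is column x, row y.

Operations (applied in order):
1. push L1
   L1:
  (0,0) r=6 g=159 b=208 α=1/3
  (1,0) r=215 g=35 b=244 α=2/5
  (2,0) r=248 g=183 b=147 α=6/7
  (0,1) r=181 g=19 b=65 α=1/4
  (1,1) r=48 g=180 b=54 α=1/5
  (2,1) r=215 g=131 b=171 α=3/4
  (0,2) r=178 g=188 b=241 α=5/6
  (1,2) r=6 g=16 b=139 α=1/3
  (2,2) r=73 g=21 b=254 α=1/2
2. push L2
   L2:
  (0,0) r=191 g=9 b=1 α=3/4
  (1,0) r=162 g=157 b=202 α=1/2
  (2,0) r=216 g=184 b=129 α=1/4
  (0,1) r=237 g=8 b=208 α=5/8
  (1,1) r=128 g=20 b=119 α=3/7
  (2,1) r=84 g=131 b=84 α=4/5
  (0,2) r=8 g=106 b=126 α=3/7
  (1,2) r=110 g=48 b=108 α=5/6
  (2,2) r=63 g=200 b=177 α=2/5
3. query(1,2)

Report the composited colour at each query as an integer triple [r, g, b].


(1,2) stack=L1,L2; from [0,0,0]:
L1 α=1/3: [2, 16/3, 139/3]
L2 α=5/6: [92, 368/9, 1759/18]
= [92, 41, 98]


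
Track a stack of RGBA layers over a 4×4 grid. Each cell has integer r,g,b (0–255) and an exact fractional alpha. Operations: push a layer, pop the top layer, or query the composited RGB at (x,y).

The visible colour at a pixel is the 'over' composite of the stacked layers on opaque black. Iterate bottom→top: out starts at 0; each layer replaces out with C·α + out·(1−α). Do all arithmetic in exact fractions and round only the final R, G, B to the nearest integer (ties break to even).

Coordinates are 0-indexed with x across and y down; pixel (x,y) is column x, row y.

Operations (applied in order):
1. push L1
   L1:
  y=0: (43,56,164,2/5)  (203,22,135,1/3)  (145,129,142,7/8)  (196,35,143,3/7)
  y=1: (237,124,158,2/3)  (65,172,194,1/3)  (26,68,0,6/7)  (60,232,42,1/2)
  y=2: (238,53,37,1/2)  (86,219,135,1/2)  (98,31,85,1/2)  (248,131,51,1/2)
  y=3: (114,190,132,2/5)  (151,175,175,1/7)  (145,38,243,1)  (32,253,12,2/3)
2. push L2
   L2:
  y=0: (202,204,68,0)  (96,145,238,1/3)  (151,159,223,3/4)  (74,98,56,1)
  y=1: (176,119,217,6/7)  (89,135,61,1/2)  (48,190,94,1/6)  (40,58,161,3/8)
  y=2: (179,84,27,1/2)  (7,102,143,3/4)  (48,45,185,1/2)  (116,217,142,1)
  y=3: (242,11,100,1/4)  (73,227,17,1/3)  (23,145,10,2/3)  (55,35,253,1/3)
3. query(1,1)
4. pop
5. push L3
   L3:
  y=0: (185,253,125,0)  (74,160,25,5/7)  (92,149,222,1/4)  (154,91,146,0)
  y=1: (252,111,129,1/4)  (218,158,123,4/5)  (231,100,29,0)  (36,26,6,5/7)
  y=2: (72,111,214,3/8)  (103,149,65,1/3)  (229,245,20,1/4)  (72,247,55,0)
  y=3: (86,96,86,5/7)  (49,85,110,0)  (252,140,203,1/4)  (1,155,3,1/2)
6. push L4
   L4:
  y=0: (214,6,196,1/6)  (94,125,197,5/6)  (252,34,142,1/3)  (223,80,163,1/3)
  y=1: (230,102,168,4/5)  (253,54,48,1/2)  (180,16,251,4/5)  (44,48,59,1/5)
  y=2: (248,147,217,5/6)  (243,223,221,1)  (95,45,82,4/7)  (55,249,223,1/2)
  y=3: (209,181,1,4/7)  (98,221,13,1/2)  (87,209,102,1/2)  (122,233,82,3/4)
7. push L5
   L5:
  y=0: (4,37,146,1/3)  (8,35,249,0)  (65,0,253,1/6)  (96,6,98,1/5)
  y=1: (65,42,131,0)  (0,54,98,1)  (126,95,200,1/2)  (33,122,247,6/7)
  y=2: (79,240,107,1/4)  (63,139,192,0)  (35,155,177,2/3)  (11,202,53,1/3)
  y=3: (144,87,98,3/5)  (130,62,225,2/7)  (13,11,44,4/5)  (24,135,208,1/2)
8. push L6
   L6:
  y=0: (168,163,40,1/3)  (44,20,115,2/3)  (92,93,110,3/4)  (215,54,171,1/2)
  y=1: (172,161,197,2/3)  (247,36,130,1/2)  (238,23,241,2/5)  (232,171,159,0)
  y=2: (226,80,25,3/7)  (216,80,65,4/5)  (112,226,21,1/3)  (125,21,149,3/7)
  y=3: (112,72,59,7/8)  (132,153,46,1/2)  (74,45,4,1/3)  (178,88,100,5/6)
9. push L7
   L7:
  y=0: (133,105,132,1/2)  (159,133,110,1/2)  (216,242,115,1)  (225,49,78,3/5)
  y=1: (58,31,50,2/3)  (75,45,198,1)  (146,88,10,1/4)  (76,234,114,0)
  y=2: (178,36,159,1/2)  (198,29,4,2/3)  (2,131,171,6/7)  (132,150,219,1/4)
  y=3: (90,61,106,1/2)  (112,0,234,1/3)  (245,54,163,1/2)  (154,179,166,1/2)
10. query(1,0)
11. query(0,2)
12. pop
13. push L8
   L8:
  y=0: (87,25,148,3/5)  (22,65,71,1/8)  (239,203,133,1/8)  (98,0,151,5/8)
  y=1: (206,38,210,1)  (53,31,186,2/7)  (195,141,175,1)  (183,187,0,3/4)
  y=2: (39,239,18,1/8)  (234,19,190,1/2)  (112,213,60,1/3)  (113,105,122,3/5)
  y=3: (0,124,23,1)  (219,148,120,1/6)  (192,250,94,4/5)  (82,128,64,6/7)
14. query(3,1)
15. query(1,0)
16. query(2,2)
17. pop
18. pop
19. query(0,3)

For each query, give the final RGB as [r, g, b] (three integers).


at x=1,y=1 over L1,L2:
after L1 α=1/3: [65/3, 172/3, 194/3]
after L2 α=1/2: [166/3, 577/6, 377/6]
= [55, 96, 63]

at x=1,y=0 over L1,L3,L4,L5,L6,L7:
+L1 (α=1/3) → [203/3, 22/3, 45]
+L3 (α=5/7) → [1516/21, 2444/21, 215/7]
+L4 (α=5/6) → [5693/63, 15569/126, 1185/7]
+L5 (α=0) → [5693/63, 15569/126, 1185/7]
+L6 (α=2/3) → [11237/189, 20609/378, 2795/21]
+L7 (α=1/2) → [20644/189, 70883/756, 5105/42]
= [109, 94, 122]

query (0,2) [L1,L3,L4,L5,L6,L7] — begin 0,0,0
L1 α=1/2: [119, 53/2, 37/2]
L3 α=3/8: [811/8, 931/16, 1469/16]
L4 α=5/6: [3577/16, 12691/96, 18829/96]
L5 α=1/4: [11995/64, 20371/128, 22253/128]
L6 α=3/7: [22843/112, 28051/224, 24653/224]
L7 α=1/2: [42779/224, 36115/448, 60269/448]
= [191, 81, 135]

at x=3,y=1 over L1,L3,L4,L5,L6,L8:
+L1 (α=1/2) → [30, 116, 21]
+L3 (α=5/7) → [240/7, 362/7, 72/7]
+L4 (α=1/5) → [1268/35, 1784/35, 701/35]
+L5 (α=6/7) → [8198/245, 27404/245, 52571/245]
+L6 (α=0) → [8198/245, 27404/245, 52571/245]
+L8 (α=3/4) → [142703/980, 164849/980, 52571/980]
= [146, 168, 54]

query (1,0) [L1,L3,L4,L5,L6,L8] — begin 0,0,0
after L1 α=1/3: [203/3, 22/3, 45]
after L3 α=5/7: [1516/21, 2444/21, 215/7]
after L4 α=5/6: [5693/63, 15569/126, 1185/7]
after L5 α=0: [5693/63, 15569/126, 1185/7]
after L6 α=2/3: [11237/189, 20609/378, 2795/21]
after L8 α=1/8: [11831/216, 24119/432, 376/3]
rounded: [55, 56, 125]

query (2,2) [L1,L3,L4,L5,L6,L8] — begin 0,0,0
L1 α=1/2: [49, 31/2, 85/2]
L3 α=1/4: [94, 583/8, 295/8]
L4 α=4/7: [662/7, 3189/56, 3509/56]
L5 α=2/3: [384/7, 20549/168, 23333/168]
L6 α=1/3: [1552/21, 39533/252, 25097/252]
L8 α=1/3: [5456/63, 66371/378, 32657/378]
rounded: [87, 176, 86]

(0,3) stack=L1,L3,L4,L5; from [0,0,0]:
+L1 (α=2/5) → [228/5, 76, 264/5]
+L3 (α=5/7) → [2606/35, 632/7, 2678/35]
+L4 (α=4/7) → [37078/245, 6964/49, 8174/245]
+L5 (α=3/5) → [179996/1225, 26717/245, 88378/1225]
= [147, 109, 72]


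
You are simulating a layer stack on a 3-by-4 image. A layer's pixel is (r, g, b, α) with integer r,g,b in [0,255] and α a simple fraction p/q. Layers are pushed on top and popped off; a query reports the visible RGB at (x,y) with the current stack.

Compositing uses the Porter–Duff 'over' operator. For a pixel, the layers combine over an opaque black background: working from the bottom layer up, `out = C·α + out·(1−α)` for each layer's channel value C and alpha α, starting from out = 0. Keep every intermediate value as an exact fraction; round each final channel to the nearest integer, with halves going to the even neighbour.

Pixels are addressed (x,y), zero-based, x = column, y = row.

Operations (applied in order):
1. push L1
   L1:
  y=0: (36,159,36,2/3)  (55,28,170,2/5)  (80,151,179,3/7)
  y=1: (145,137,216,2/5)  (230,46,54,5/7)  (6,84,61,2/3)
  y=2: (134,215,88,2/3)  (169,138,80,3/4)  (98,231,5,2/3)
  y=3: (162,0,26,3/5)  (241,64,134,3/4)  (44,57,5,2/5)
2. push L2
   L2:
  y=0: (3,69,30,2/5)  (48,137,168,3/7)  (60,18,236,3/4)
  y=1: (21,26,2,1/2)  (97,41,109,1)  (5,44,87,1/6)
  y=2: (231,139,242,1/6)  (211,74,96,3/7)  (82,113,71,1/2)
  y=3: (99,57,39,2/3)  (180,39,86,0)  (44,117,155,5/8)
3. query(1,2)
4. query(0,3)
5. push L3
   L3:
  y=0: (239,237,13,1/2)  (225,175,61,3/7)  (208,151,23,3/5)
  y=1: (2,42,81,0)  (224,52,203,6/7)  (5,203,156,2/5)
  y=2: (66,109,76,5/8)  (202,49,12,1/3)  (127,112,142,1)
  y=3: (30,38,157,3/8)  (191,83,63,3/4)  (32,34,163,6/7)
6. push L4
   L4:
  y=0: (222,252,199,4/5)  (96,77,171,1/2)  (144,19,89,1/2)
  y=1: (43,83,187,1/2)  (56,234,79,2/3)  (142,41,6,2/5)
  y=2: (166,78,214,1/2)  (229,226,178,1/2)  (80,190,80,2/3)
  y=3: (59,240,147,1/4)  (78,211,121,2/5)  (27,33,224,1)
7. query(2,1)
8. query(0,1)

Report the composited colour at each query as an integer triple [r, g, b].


(1,2) stack=L1,L2; from [0,0,0]:
after L1 α=3/4: [507/4, 207/2, 60]
after L2 α=3/7: [1140/7, 636/7, 528/7]
= [163, 91, 75]

at x=0,y=3 over L1,L2:
+L1 (α=3/5) → [486/5, 0, 78/5]
+L2 (α=2/3) → [492/5, 38, 156/5]
→ [98, 38, 31]

query (2,1) [L1,L2,L3,L4] — begin 0,0,0
after L1 α=2/3: [4, 56, 122/3]
after L2 α=1/6: [25/6, 54, 871/18]
after L3 α=2/5: [9/2, 568/5, 2743/30]
after L4 α=2/5: [119/2, 2114/25, 2863/50]
→ [60, 85, 57]

(0,1) stack=L1,L2,L3,L4; from [0,0,0]:
after L1 α=2/5: [58, 274/5, 432/5]
after L2 α=1/2: [79/2, 202/5, 221/5]
after L3 α=0: [79/2, 202/5, 221/5]
after L4 α=1/2: [165/4, 617/10, 578/5]
rounded: [41, 62, 116]


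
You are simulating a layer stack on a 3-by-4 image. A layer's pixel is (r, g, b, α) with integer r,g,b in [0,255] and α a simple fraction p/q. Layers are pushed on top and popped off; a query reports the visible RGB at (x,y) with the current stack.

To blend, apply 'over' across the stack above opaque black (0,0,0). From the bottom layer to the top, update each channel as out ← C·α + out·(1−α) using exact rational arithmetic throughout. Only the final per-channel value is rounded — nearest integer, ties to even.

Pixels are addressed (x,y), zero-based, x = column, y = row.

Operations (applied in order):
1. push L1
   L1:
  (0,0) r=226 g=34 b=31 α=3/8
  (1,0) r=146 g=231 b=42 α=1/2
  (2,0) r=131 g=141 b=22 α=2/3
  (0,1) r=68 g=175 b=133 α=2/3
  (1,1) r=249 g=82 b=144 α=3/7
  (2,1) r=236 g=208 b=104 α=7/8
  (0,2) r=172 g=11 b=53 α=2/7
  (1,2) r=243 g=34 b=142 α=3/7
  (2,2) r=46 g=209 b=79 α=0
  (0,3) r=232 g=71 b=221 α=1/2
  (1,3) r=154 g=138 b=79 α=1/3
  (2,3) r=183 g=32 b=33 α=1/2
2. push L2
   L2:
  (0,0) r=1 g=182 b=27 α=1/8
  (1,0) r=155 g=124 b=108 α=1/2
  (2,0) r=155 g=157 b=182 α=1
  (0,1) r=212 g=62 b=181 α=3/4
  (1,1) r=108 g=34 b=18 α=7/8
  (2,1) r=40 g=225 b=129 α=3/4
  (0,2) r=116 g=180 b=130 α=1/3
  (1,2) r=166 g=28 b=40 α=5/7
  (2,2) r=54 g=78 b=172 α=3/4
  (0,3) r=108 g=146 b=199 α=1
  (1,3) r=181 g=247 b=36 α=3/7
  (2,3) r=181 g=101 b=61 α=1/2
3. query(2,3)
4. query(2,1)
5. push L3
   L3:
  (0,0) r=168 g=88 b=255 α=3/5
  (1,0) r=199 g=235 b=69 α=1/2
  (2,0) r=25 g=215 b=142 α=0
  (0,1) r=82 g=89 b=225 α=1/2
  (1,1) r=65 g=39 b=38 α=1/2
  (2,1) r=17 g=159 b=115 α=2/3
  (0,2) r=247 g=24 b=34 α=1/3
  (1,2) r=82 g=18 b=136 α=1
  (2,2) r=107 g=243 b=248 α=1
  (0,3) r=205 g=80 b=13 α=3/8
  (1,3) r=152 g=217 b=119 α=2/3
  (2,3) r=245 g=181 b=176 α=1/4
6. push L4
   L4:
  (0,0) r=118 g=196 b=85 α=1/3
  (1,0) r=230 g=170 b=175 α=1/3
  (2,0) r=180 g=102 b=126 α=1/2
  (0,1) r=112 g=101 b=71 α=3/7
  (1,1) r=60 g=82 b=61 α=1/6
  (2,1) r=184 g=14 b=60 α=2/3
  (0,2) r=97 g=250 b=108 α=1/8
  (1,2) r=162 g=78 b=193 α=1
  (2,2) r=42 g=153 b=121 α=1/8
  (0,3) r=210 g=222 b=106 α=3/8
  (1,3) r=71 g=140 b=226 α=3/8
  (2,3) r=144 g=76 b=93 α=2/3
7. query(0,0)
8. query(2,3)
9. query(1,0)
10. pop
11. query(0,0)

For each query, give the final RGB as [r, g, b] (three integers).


(2,3) stack=L1,L2; from [0,0,0]:
+L1 (α=1/2) → [183/2, 16, 33/2]
+L2 (α=1/2) → [545/4, 117/2, 155/4]
rounded: [136, 58, 39]

query (2,1) [L1,L2] — begin 0,0,0
L1 α=7/8: [413/2, 182, 91]
L2 α=3/4: [653/8, 857/4, 239/2]
= [82, 214, 120]

at x=0,y=0 over L1,L2,L3,L4:
+L1 (α=3/8) → [339/4, 51/4, 93/8]
+L2 (α=1/8) → [2377/32, 1085/32, 867/64]
+L3 (α=3/5) → [10441/80, 5309/80, 25347/160]
+L4 (α=1/3) → [15161/120, 4383/40, 32147/240]
= [126, 110, 134]

(2,3) stack=L1,L2,L3,L4; from [0,0,0]:
+L1 (α=1/2) → [183/2, 16, 33/2]
+L2 (α=1/2) → [545/4, 117/2, 155/4]
+L3 (α=1/4) → [2615/16, 713/8, 1169/16]
+L4 (α=2/3) → [7223/48, 643/8, 4145/48]
= [150, 80, 86]

(1,0) stack=L1,L2,L3,L4; from [0,0,0]:
+L1 (α=1/2) → [73, 231/2, 21]
+L2 (α=1/2) → [114, 479/4, 129/2]
+L3 (α=1/2) → [313/2, 1419/8, 267/4]
+L4 (α=1/3) → [181, 2099/12, 617/6]
= [181, 175, 103]

query (0,0) [L1,L2,L3] — begin 0,0,0
+L1 (α=3/8) → [339/4, 51/4, 93/8]
+L2 (α=1/8) → [2377/32, 1085/32, 867/64]
+L3 (α=3/5) → [10441/80, 5309/80, 25347/160]
→ [131, 66, 158]


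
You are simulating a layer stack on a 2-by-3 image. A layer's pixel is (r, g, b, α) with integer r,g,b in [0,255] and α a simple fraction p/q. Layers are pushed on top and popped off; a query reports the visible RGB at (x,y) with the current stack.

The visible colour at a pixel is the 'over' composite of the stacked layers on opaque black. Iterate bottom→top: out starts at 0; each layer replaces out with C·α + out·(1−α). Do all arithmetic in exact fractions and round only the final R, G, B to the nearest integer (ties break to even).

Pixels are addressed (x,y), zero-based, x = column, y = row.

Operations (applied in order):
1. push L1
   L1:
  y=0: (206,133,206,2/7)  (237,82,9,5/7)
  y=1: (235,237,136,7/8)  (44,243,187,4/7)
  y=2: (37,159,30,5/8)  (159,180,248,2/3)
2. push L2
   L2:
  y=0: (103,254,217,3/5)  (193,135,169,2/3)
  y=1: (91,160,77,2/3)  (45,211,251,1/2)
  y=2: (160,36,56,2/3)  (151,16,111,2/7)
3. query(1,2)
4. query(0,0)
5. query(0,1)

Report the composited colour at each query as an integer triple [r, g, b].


(1,2) stack=L1,L2; from [0,0,0]:
+L1 (α=2/3) → [106, 120, 496/3]
+L2 (α=2/7) → [832/7, 632/7, 3146/21]
→ [119, 90, 150]

at x=0,y=0 over L1,L2:
+L1 (α=2/7) → [412/7, 38, 412/7]
+L2 (α=3/5) → [2987/35, 838/5, 5381/35]
= [85, 168, 154]

query (0,1) [L1,L2] — begin 0,0,0
after L1 α=7/8: [1645/8, 1659/8, 119]
after L2 α=2/3: [3101/24, 4219/24, 91]
→ [129, 176, 91]


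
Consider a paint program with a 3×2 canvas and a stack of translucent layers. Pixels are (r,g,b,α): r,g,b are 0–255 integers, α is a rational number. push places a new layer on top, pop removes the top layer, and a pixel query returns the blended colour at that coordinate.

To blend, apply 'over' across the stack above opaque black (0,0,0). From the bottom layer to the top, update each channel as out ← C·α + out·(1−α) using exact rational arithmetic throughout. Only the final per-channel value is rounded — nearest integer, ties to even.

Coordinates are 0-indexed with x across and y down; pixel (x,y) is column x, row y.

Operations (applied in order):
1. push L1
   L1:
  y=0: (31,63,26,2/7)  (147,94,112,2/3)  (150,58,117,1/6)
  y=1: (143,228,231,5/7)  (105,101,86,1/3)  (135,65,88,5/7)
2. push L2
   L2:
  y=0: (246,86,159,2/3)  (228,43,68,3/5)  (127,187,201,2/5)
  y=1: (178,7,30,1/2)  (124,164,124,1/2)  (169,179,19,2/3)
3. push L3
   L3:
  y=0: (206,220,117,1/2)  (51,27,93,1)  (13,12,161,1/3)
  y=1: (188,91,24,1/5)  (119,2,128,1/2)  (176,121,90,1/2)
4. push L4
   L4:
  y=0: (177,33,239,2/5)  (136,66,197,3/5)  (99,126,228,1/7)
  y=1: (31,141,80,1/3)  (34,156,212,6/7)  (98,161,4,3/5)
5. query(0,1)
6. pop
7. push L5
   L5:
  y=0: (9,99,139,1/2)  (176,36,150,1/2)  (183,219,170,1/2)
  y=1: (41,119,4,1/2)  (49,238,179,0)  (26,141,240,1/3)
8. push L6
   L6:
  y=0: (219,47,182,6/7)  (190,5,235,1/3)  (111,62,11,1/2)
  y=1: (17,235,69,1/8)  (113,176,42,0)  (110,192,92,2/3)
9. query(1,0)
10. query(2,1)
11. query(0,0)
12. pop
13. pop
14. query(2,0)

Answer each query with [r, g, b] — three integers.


at x=0,y=1 over L1,L2,L3,L4:
L1 α=5/7: [715/7, 1140/7, 165]
L2 α=1/2: [1961/14, 1189/14, 195/2]
L3 α=1/5: [5238/35, 603/7, 414/5]
L4 α=1/3: [11561/105, 731/7, 1228/15]
= [110, 104, 82]

query (1,0) [L1,L2,L3,L5,L6] — begin 0,0,0
after L1 α=2/3: [98, 188/3, 224/3]
after L2 α=3/5: [176, 763/15, 212/3]
after L3 α=1: [51, 27, 93]
after L5 α=1/2: [227/2, 63/2, 243/2]
after L6 α=1/3: [139, 68/3, 478/3]
rounded: [139, 23, 159]

at x=2,y=1 over L1,L2,L3,L5,L6:
after L1 α=5/7: [675/7, 325/7, 440/7]
after L2 α=2/3: [3041/21, 2831/21, 706/21]
after L3 α=1/2: [6737/42, 2686/21, 1298/21]
after L5 α=1/3: [7283/63, 8333/63, 7636/63]
after L6 α=2/3: [21143/189, 32525/189, 19228/189]
rounded: [112, 172, 102]

at x=0,y=0 over L1,L2,L3,L5,L6:
after L1 α=2/7: [62/7, 18, 52/7]
after L2 α=2/3: [3506/21, 190/3, 2278/21]
after L3 α=1/2: [3916/21, 425/3, 4735/42]
after L5 α=1/2: [4105/42, 361/3, 10573/84]
after L6 α=6/7: [59293/294, 1207/21, 102301/588]
→ [202, 57, 174]

at x=2,y=0 over L1,L2,L3:
+L1 (α=1/6) → [25, 29/3, 39/2]
+L2 (α=2/5) → [329/5, 403/5, 921/10]
+L3 (α=1/3) → [241/5, 866/15, 1726/15]
= [48, 58, 115]


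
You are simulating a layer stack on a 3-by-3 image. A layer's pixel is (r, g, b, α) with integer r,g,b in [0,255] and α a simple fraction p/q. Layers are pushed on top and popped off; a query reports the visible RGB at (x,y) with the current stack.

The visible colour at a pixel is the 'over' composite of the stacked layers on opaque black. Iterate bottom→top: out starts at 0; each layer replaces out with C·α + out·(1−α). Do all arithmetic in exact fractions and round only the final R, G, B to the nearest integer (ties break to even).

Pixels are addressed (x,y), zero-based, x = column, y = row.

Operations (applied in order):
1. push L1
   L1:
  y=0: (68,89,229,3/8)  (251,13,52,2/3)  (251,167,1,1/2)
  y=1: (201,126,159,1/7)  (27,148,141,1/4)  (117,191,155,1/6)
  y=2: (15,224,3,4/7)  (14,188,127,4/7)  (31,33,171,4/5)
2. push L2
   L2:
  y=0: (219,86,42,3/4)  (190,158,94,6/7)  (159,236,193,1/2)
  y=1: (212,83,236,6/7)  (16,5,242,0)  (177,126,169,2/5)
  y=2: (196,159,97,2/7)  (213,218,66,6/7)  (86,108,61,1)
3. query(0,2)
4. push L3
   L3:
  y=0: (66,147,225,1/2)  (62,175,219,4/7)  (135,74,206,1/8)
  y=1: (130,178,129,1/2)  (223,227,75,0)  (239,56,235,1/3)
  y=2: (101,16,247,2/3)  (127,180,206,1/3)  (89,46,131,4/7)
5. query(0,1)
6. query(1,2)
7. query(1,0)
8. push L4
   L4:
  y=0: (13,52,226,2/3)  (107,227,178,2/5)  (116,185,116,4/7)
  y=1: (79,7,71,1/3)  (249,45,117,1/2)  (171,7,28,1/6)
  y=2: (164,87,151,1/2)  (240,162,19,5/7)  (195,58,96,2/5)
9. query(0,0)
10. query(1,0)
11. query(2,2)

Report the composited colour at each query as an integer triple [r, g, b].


query (0,2) [L1,L2] — begin 0,0,0
L1 α=4/7: [60/7, 128, 12/7]
L2 α=2/7: [3044/49, 958/7, 1418/49]
= [62, 137, 29]

at x=0,y=1 over L1,L2,L3:
L1 α=1/7: [201/7, 18, 159/7]
L2 α=6/7: [9105/49, 516/7, 10071/49]
L3 α=1/2: [15475/98, 881/7, 8196/49]
→ [158, 126, 167]

at x=1,y=2 over L1,L2,L3:
+L1 (α=4/7) → [8, 752/7, 508/7]
+L2 (α=6/7) → [1286/7, 9908/49, 3280/49]
+L3 (α=1/3) → [3461/21, 28636/147, 16654/147]
→ [165, 195, 113]

at x=1,y=0 over L1,L2,L3:
after L1 α=2/3: [502/3, 26/3, 104/3]
after L2 α=6/7: [3922/21, 410/3, 1796/21]
after L3 α=4/7: [5658/49, 1110/7, 7928/49]
rounded: [115, 159, 162]

query (0,0) [L1,L2,L3,L4] — begin 0,0,0
+L1 (α=3/8) → [51/2, 267/8, 687/8]
+L2 (α=3/4) → [1365/8, 2331/32, 1695/32]
+L3 (α=1/2) → [1893/16, 7035/64, 8895/64]
+L4 (α=2/3) → [2309/48, 13691/192, 37823/192]
→ [48, 71, 197]

query (1,0) [L1,L2,L3,L4] — begin 0,0,0
L1 α=2/3: [502/3, 26/3, 104/3]
L2 α=6/7: [3922/21, 410/3, 1796/21]
L3 α=4/7: [5658/49, 1110/7, 7928/49]
L4 α=2/5: [5492/49, 6508/35, 41228/245]
rounded: [112, 186, 168]

at x=2,y=2 over L1,L2,L3,L4:
after L1 α=4/5: [124/5, 132/5, 684/5]
after L2 α=1: [86, 108, 61]
after L3 α=4/7: [614/7, 508/7, 101]
after L4 α=2/5: [4572/35, 2336/35, 99]
rounded: [131, 67, 99]


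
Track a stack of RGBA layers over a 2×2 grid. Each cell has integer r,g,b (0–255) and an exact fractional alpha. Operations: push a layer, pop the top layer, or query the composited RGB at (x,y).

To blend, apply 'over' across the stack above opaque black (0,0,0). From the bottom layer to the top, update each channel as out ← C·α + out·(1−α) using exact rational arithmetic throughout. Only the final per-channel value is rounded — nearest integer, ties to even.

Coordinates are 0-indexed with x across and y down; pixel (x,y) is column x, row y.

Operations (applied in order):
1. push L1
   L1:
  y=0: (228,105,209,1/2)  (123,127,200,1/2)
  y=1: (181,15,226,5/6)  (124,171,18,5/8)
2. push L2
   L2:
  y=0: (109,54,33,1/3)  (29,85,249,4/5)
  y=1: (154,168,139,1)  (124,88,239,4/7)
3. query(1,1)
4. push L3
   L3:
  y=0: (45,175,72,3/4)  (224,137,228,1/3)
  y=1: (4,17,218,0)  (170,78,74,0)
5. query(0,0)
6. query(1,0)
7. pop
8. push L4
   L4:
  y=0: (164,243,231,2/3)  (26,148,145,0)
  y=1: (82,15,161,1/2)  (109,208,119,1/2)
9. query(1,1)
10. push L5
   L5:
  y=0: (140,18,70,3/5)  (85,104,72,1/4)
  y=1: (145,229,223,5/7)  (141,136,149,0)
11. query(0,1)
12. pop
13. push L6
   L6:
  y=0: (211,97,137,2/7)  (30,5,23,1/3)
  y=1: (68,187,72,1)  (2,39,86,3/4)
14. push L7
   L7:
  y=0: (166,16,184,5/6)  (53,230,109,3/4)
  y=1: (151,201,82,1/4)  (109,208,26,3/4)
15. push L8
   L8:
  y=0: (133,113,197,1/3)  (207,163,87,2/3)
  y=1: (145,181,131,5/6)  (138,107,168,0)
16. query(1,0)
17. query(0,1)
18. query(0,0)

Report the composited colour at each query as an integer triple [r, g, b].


at x=1,y=1 over L1,L2:
after L1 α=5/8: [155/2, 855/8, 45/4]
after L2 α=4/7: [1457/14, 5381/56, 3959/28]
= [104, 96, 141]

at x=0,y=0 over L1,L2,L3:
+L1 (α=1/2) → [114, 105/2, 209/2]
+L2 (α=1/3) → [337/3, 53, 242/3]
+L3 (α=3/4) → [371/6, 289/2, 445/6]
→ [62, 144, 74]

query (1,0) [L1,L2,L3] — begin 0,0,0
after L1 α=1/2: [123/2, 127/2, 100]
after L2 α=4/5: [71/2, 807/10, 1096/5]
after L3 α=1/3: [295/3, 1492/15, 3332/15]
= [98, 99, 222]

(1,1) stack=L1,L2,L4; from [0,0,0]:
+L1 (α=5/8) → [155/2, 855/8, 45/4]
+L2 (α=4/7) → [1457/14, 5381/56, 3959/28]
+L4 (α=1/2) → [2983/28, 17029/112, 7291/56]
= [107, 152, 130]

query (0,1) [L1,L2,L4,L5] — begin 0,0,0
+L1 (α=5/6) → [905/6, 25/2, 565/3]
+L2 (α=1) → [154, 168, 139]
+L4 (α=1/2) → [118, 183/2, 150]
+L5 (α=5/7) → [961/7, 1328/7, 1415/7]
→ [137, 190, 202]

at x=1,y=0 over L1,L2,L4,L6,L7,L8:
+L1 (α=1/2) → [123/2, 127/2, 100]
+L2 (α=4/5) → [71/2, 807/10, 1096/5]
+L4 (α=0) → [71/2, 807/10, 1096/5]
+L6 (α=1/3) → [101/3, 832/15, 769/5]
+L7 (α=3/4) → [289/6, 5591/30, 601/5]
+L8 (α=2/3) → [2773/18, 15371/90, 1471/15]
= [154, 171, 98]

(0,1) stack=L1,L2,L4,L6,L7,L8; from [0,0,0]:
after L1 α=5/6: [905/6, 25/2, 565/3]
after L2 α=1: [154, 168, 139]
after L4 α=1/2: [118, 183/2, 150]
after L6 α=1: [68, 187, 72]
after L7 α=1/4: [355/4, 381/2, 149/2]
after L8 α=5/6: [1085/8, 2191/12, 1459/12]
→ [136, 183, 122]

at x=0,y=0 over L1,L2,L4,L6,L7,L8:
L1 α=1/2: [114, 105/2, 209/2]
L2 α=1/3: [337/3, 53, 242/3]
L4 α=2/3: [1321/9, 539/3, 1628/9]
L6 α=2/7: [10403/63, 3277/21, 10606/63]
L7 α=5/6: [62693/378, 4957/126, 34283/189]
L8 α=1/3: [87830/567, 12076/189, 105799/567]
= [155, 64, 187]
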